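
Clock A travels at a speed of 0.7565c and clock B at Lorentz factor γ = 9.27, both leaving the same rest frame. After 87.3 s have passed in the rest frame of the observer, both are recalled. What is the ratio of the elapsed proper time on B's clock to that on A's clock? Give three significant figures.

τ_B/τ_A = 0.165

A: γ = 1/√(1 − 0.7565²) = 1/√0.4277 = 1.529. B: γ = 9.27.
τ_A/τ_B = γ_B/γ_A = 9.270/1.529 = 6.063, so τ_B/τ_A = 0.1649.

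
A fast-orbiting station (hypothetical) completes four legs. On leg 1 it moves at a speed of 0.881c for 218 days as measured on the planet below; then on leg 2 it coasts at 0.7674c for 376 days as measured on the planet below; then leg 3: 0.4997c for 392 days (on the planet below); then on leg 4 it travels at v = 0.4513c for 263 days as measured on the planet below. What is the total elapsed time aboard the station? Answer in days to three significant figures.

Leg 1: γ = 1/√(1 − 0.881²) = 1/√0.2238 = 2.114; τ_1 = 218/2.114 = 103.1 days.
Leg 2: γ = 1/√(1 − 0.7674²) = 1/√0.4111 = 1.560; τ_2 = 376/1.560 = 241.1 days.
Leg 3: γ = 1/√(1 − 0.4997²) = 1/√0.7503 = 1.154; τ_3 = 392/1.154 = 339.5 days.
Leg 4: γ = 1/√(1 − 0.4513²) = 1/√0.7963 = 1.121; τ_4 = 263/1.121 = 234.7 days.
Total: 103.1 + 241.1 + 339.5 + 234.7 days.

τ = 918 days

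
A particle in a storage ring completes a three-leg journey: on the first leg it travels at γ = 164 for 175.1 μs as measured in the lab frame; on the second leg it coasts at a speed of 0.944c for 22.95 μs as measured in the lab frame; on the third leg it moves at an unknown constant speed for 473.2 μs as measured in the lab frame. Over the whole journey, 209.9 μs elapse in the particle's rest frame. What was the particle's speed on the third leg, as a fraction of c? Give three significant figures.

β = 0.905

Leg 1: γ = 164; τ_1 = 175.1/164.0 = 1.068 μs.
Leg 2: γ = 1/√(1 − 0.944²) = 1/√0.1089 = 3.031; τ_2 = 22.95/3.031 = 7.572 μs.
Leg 3: speed unknown; τ_3 = 473.2/γ_3.
Total proper time: 1.068 + 7.572 + τ_3 = 209.9, so τ_3 = 209.9 − 8.640 = 201.3 μs.
γ_3 = 473.2/201.3 = 2.351; β = √(1 − 1/γ²) = √0.8191.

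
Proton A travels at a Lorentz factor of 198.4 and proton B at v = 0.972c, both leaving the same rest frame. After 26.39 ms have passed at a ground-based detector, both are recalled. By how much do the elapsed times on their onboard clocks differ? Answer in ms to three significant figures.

|τ_A − τ_B| = 6.07 ms

A: γ = 198.4; τ_A = 26.39/198.4 = 0.1330 ms.
B: γ = 1/√(1 − 0.972²) = 1/√0.05522 = 4.256; τ_B = 26.39/4.256 = 6.201 ms.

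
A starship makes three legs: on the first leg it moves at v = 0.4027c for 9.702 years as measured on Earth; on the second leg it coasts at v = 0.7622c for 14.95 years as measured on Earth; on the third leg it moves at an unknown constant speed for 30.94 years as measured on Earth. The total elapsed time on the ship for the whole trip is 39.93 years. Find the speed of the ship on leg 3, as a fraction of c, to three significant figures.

β = 0.723

Leg 1: γ = 1/√(1 − 0.4027²) = 1/√0.8378 = 1.092; τ_1 = 9.702/1.092 = 8.881 years.
Leg 2: γ = 1/√(1 − 0.7622²) = 1/√0.4191 = 1.545; τ_2 = 14.95/1.545 = 9.678 years.
Leg 3: speed unknown; τ_3 = 30.94/γ_3.
Total proper time: 8.881 + 9.678 + τ_3 = 39.93, so τ_3 = 39.93 − 18.56 = 21.37 years.
γ_3 = 30.94/21.37 = 1.448; β = √(1 − 1/γ²) = √0.5229.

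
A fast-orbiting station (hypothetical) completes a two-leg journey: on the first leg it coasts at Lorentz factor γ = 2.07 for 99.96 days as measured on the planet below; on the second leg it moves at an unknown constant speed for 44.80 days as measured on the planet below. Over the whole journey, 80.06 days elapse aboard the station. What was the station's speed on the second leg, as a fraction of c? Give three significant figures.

Leg 1: γ = 2.07; τ_1 = 99.96/2.070 = 48.29 days.
Leg 2: speed unknown; τ_2 = 44.80/γ_2.
Total proper time: 48.29 + τ_2 = 80.06, so τ_2 = 80.06 − 48.29 = 31.77 days.
γ_2 = 44.80/31.77 = 1.410; β = √(1 − 1/γ²) = √0.4971.

β = 0.705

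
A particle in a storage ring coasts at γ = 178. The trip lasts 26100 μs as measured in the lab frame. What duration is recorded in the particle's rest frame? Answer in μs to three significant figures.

τ = 147 μs

γ = 178
The interval measured in the lab frame is the dilated one; the clock in the particle's rest frame measures the proper time τ = Δt/γ = 26100/178.0 μs.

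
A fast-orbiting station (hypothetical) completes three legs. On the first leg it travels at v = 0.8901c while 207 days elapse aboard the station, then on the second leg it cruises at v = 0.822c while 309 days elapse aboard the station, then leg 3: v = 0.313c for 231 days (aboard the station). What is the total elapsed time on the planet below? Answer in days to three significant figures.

Leg 1: γ = 1/√(1 − 0.8901²) = 1/√0.2077 = 2.194; Δt_1 = 2.194 × 207 = 454.2 days.
Leg 2: γ = 1/√(1 − 0.822²) = 1/√0.3243 = 1.756; Δt_2 = 1.756 × 309 = 542.6 days.
Leg 3: γ = 1/√(1 − 0.313²) = 1/√0.9020 = 1.053; Δt_3 = 1.053 × 231 = 243.2 days.
Total: 454.2 + 542.6 + 243.2 days.

Δt = 1240 days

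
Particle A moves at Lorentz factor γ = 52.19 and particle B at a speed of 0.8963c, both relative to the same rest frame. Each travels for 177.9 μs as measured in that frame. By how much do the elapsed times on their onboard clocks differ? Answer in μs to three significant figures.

|τ_A − τ_B| = 75.5 μs

A: γ = 52.19; τ_A = 177.9/52.19 = 3.409 μs.
B: γ = 1/√(1 − 0.8963²) = 1/√0.1966 = 2.255; τ_B = 177.9/2.255 = 78.89 μs.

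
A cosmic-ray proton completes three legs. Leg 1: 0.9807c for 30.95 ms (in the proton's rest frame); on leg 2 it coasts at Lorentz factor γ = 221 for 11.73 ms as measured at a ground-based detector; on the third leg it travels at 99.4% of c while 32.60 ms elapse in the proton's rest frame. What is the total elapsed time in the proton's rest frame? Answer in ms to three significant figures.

τ = 63.6 ms

Leg 1: 30.95 ms is already measured in the proton's rest frame.
Leg 2: γ = 221; τ_2 = 11.73/221.0 = 0.05308 ms.
Leg 3: 32.60 ms is already measured in the proton's rest frame.
Total: 30.95 + 0.05308 + 32.60 ms.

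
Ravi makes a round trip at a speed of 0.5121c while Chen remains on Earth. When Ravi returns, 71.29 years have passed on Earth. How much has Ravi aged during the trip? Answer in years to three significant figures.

γ = 1/√(1 − 0.5121²) = 1/√0.7378 = 1.164
Ravi's clock measures proper time along the trip: τ = Δt/γ = 71.29/1.164 years.

τ = 61.2 years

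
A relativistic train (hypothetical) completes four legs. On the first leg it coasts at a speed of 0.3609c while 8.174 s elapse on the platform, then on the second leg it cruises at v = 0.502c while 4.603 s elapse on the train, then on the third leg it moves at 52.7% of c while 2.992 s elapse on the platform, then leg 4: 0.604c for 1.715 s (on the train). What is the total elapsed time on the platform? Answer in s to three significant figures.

Δt = 18.6 s

Leg 1: 8.174 s is already measured on the platform.
Leg 2: γ = 1/√(1 − 0.502²) = 1/√0.7480 = 1.156; Δt_2 = 1.156 × 4.603 = 5.322 s.
Leg 3: 2.992 s is already measured on the platform.
Leg 4: γ = 1/√(1 − 0.604²) = 1/√0.6352 = 1.255; Δt_4 = 1.255 × 1.715 = 2.152 s.
Total: 8.174 + 5.322 + 2.992 + 2.152 s.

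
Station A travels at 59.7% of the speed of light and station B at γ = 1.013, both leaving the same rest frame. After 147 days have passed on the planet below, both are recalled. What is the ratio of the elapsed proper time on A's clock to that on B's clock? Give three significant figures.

τ_A/τ_B = 0.813

A: β = 0.597; γ = 1/√(1 − 0.597²) = 1/√0.6436 = 1.247. B: γ = 1.013.
τ_A/τ_B = γ_B/γ_A = 1.013/1.247 = 0.8127, so τ_A/τ_B = 0.8127.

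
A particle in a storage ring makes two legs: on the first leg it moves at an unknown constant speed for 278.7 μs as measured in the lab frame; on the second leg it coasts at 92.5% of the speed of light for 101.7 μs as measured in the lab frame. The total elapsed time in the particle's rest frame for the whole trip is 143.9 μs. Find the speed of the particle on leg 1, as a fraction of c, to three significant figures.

Leg 1: speed unknown; τ_1 = 278.7/γ_1.
Leg 2: β = 0.925; γ = 1/√(1 − 0.925²) = 1/√0.1444 = 2.632; τ_2 = 101.7/2.632 = 38.64 μs.
Total proper time: τ_1 + 38.64 = 143.9, so τ_1 = 143.9 − 38.64 = 105.3 μs.
γ_1 = 278.7/105.3 = 2.648; β = √(1 − 1/γ²) = √0.8574.

β = 0.926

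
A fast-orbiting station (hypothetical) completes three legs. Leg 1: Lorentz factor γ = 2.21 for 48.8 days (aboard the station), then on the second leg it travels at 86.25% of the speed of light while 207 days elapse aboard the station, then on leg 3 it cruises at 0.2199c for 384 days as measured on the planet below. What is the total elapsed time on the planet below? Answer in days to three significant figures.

Δt = 901 days

Leg 1: γ = 2.21; Δt_1 = 2.210 × 48.8 = 107.8 days.
Leg 2: β = 0.8625; γ = 1/√(1 − 0.8625²) = 1/√0.2561 = 1.976; Δt_2 = 1.976 × 207 = 409.0 days.
Leg 3: 384 days is already measured on the planet below.
Total: 107.8 + 409.0 + 384.0 days.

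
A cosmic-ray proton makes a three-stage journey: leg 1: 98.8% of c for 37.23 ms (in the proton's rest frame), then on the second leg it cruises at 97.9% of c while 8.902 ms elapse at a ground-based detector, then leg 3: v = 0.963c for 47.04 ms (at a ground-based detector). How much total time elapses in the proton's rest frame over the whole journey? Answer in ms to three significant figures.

Leg 1: 37.23 ms is already measured in the proton's rest frame.
Leg 2: β = 0.979; γ = 1/√(1 − 0.979²) = 1/√0.04156 = 4.905; τ_2 = 8.902/4.905 = 1.815 ms.
Leg 3: γ = 1/√(1 − 0.963²) = 1/√0.07263 = 3.711; τ_3 = 47.04/3.711 = 12.68 ms.
Total: 37.23 + 1.815 + 12.68 ms.

τ = 51.7 ms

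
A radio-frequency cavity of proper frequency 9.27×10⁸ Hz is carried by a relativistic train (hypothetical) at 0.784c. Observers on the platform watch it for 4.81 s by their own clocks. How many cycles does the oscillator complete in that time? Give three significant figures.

N = 2.77×10⁹

γ = 1/√(1 − 0.784²) = 1/√0.3853 = 1.611
During 4.81 s of lab time, the oscillator's proper time advances by τ = Δt/γ = 4.81/1.611 = 2.986 s = 2.986×10⁰ s.
N = f × τ = 9.27×10⁸ × 2.986×10⁰ = 2.768×10⁹.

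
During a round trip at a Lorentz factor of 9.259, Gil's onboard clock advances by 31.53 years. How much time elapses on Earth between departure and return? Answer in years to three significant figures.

γ = 9.259
Earth-frame duration is the dilated interval: Δt = γτ = 9.259 × 31.53 years.

Δt = 292 years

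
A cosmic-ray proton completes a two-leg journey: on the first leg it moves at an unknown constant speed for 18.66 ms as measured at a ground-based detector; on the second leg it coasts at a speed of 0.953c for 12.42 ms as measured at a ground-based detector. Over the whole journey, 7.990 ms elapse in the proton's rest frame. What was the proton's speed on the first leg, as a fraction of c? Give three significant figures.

β = 0.974

Leg 1: speed unknown; τ_1 = 18.66/γ_1.
Leg 2: γ = 1/√(1 − 0.953²) = 1/√0.09179 = 3.301; τ_2 = 12.42/3.301 = 3.763 ms.
Total proper time: τ_1 + 3.763 = 7.990, so τ_1 = 7.990 − 3.763 = 4.227 ms.
γ_1 = 18.66/4.227 = 4.414; β = √(1 − 1/γ²) = √0.9487.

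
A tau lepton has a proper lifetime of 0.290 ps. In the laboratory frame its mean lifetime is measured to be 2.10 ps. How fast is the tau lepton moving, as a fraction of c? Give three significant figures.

v = 0.990c

γ = Δt/τ₀ = 2.10/0.290 = 7.241
β = √(1 − 1/γ²) = √(1 − 0.01907) = √0.9809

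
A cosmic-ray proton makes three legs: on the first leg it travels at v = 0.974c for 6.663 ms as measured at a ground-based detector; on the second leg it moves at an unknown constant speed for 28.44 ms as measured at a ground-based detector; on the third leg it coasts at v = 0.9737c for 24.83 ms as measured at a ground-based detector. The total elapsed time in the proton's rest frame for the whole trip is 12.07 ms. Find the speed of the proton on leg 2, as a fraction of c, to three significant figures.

Leg 1: γ = 1/√(1 − 0.974²) = 1/√0.05132 = 4.414; τ_1 = 6.663/4.414 = 1.509 ms.
Leg 2: speed unknown; τ_2 = 28.44/γ_2.
Leg 3: γ = 1/√(1 − 0.9737²) = 1/√0.05191 = 4.389; τ_3 = 24.83/4.389 = 5.657 ms.
Total proper time: 1.509 + τ_2 + 5.657 = 12.07, so τ_2 = 12.07 − 7.167 = 4.903 ms.
γ_2 = 28.44/4.903 = 5.800; β = √(1 − 1/γ²) = √0.9703.

β = 0.985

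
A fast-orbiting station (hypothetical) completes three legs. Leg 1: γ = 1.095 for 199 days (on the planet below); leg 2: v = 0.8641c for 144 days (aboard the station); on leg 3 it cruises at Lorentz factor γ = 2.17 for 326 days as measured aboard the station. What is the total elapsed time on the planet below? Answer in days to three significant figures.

Leg 1: 199 days is already measured on the planet below.
Leg 2: γ = 1/√(1 − 0.8641²) = 1/√0.2533 = 1.987; Δt_2 = 1.987 × 144 = 286.1 days.
Leg 3: γ = 2.17; Δt_3 = 2.170 × 326 = 707.4 days.
Total: 199.0 + 286.1 + 707.4 days.

Δt = 1190 days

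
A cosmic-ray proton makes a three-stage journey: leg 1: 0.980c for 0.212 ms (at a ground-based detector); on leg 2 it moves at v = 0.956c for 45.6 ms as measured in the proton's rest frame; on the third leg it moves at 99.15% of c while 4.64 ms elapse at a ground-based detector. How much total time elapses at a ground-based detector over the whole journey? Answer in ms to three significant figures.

Δt = 160 ms

Leg 1: 0.212 ms is already measured at a ground-based detector.
Leg 2: γ = 1/√(1 − 0.956²) = 1/√0.08606 = 3.409; Δt_2 = 3.409 × 45.6 = 155.4 ms.
Leg 3: 4.64 ms is already measured at a ground-based detector.
Total: 0.2120 + 155.4 + 4.640 ms.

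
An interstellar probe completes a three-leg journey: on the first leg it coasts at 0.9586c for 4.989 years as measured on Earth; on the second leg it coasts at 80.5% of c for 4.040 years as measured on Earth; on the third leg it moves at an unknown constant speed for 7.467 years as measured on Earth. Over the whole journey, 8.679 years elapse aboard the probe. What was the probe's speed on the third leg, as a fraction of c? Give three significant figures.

β = 0.759

Leg 1: γ = 1/√(1 − 0.9586²) = 1/√0.08109 = 3.512; τ_1 = 4.989/3.512 = 1.421 years.
Leg 2: β = 0.805; γ = 1/√(1 − 0.805²) = 1/√0.3520 = 1.686; τ_2 = 4.040/1.686 = 2.397 years.
Leg 3: speed unknown; τ_3 = 7.467/γ_3.
Total proper time: 1.421 + 2.397 + τ_3 = 8.679, so τ_3 = 8.679 − 3.817 = 4.862 years.
γ_3 = 7.467/4.862 = 1.536; β = √(1 − 1/γ²) = √0.5761.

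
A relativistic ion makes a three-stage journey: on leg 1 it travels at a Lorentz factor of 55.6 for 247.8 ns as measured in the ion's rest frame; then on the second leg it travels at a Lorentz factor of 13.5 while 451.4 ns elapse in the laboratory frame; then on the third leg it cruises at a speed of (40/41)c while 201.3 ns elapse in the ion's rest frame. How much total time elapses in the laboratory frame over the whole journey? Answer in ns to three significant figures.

Δt = 1.51×10⁴ ns

Leg 1: γ = 55.6; Δt_1 = 55.60 × 247.8 = 1.378×10⁴ ns.
Leg 2: 451.4 ns is already measured in the laboratory frame.
Leg 3: γ = 1/√(1 − (40/41)²) = 41/9 ≈ 4.556; Δt_3 = 4.556 × 201.3 = 917.0 ns.
Total: 1.378×10⁴ + 451.4 + 917.0 ns.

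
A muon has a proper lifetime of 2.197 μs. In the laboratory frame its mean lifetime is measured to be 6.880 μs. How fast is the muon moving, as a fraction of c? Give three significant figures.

γ = Δt/τ₀ = 6.880/2.197 = 3.132
β = √(1 − 1/γ²) = √(1 − 0.1020) = √0.8980

β = 0.948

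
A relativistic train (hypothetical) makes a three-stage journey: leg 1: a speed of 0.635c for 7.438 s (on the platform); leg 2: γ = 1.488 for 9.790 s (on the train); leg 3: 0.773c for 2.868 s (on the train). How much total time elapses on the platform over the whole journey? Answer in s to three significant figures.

Δt = 26.5 s

Leg 1: 7.438 s is already measured on the platform.
Leg 2: γ = 1.488; Δt_2 = 1.488 × 9.790 = 14.57 s.
Leg 3: γ = 1/√(1 − 0.773²) = 1/√0.4025 = 1.576; Δt_3 = 1.576 × 2.868 = 4.521 s.
Total: 7.438 + 14.57 + 4.521 s.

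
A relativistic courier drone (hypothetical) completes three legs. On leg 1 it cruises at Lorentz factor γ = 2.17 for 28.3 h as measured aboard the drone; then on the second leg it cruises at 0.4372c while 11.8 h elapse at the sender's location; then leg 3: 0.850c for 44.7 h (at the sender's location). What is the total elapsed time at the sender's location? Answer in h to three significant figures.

Leg 1: γ = 2.17; Δt_1 = 2.170 × 28.3 = 61.41 h.
Leg 2: 11.8 h is already measured at the sender's location.
Leg 3: 44.7 h is already measured at the sender's location.
Total: 61.41 + 11.80 + 44.70 h.

Δt = 118 h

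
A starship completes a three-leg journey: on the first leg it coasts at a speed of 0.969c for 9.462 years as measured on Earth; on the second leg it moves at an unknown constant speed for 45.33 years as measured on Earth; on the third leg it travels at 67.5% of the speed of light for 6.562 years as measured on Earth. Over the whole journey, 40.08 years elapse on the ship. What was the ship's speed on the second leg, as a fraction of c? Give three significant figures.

β = 0.688

Leg 1: γ = 1/√(1 − 0.969²) = 1/√0.06104 = 4.048; τ_1 = 9.462/4.048 = 2.338 years.
Leg 2: speed unknown; τ_2 = 45.33/γ_2.
Leg 3: β = 0.675; γ = 1/√(1 − 0.675²) = 1/√0.5444 = 1.355; τ_3 = 6.562/1.355 = 4.842 years.
Total proper time: 2.338 + τ_2 + 4.842 = 40.08, so τ_2 = 40.08 − 7.179 = 32.90 years.
γ_2 = 45.33/32.90 = 1.378; β = √(1 − 1/γ²) = √0.4732.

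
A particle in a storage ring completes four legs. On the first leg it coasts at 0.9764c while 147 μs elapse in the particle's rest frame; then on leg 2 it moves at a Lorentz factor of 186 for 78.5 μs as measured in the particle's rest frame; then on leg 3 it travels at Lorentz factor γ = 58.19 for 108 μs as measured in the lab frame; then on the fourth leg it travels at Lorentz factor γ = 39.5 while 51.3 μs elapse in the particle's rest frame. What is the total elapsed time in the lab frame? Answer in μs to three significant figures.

Δt = 1.74×10⁴ μs

Leg 1: γ = 1/√(1 − 0.9764²) = 1/√0.04664 = 4.630; Δt_1 = 4.630 × 147 = 680.7 μs.
Leg 2: γ = 186; Δt_2 = 186.0 × 78.5 = 1.460×10⁴ μs.
Leg 3: 108 μs is already measured in the lab frame.
Leg 4: γ = 39.5; Δt_4 = 39.50 × 51.3 = 2026 μs.
Total: 680.7 + 1.460×10⁴ + 108.0 + 2026 μs.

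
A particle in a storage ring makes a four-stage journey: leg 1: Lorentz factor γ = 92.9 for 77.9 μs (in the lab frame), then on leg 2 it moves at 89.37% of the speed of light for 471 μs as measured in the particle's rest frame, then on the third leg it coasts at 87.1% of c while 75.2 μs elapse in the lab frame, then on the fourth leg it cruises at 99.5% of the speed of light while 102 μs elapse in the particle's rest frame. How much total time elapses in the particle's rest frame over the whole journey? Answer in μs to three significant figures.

Leg 1: γ = 92.9; τ_1 = 77.9/92.90 = 0.8385 μs.
Leg 2: 471 μs is already measured in the particle's rest frame.
Leg 3: β = 0.871; γ = 1/√(1 − 0.871²) = 1/√0.2414 = 2.035; τ_3 = 75.2/2.035 = 36.94 μs.
Leg 4: 102 μs is already measured in the particle's rest frame.
Total: 0.8385 + 471.0 + 36.94 + 102.0 μs.

τ = 611 μs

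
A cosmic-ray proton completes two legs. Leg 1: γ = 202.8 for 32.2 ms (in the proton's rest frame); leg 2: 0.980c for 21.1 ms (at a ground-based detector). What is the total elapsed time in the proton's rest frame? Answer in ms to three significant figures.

τ = 36.4 ms

Leg 1: 32.2 ms is already measured in the proton's rest frame.
Leg 2: γ = 1/√(1 − 0.980²) = 1/√0.03960 = 5.025; τ_2 = 21.1/5.025 = 4.199 ms.
Total: 32.20 + 4.199 ms.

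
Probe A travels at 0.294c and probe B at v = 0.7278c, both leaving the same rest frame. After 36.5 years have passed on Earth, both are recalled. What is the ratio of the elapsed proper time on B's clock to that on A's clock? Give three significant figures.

τ_B/τ_A = 0.717

A: γ = 1/√(1 − 0.294²) = 1/√0.9136 = 1.046. B: γ = 1/√(1 − 0.7278²) = 1/√0.4703 = 1.458.
τ_A/τ_B = γ_B/γ_A = 1.458/1.046 = 1.394, so τ_B/τ_A = 0.7175.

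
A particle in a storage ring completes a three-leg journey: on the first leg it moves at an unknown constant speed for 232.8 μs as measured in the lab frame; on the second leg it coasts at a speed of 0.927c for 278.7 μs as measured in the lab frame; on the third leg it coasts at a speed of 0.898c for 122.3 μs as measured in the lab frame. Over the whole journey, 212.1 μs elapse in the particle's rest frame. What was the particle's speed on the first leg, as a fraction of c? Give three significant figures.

β = 0.973

Leg 1: speed unknown; τ_1 = 232.8/γ_1.
Leg 2: γ = 1/√(1 − 0.927²) = 1/√0.1407 = 2.666; τ_2 = 278.7/2.666 = 104.5 μs.
Leg 3: γ = 1/√(1 − 0.898²) = 1/√0.1936 = 2.273; τ_3 = 122.3/2.273 = 53.81 μs.
Total proper time: τ_1 + 104.5 + 53.81 = 212.1, so τ_1 = 212.1 − 158.3 = 53.76 μs.
γ_1 = 232.8/53.76 = 4.330; β = √(1 − 1/γ²) = √0.9467.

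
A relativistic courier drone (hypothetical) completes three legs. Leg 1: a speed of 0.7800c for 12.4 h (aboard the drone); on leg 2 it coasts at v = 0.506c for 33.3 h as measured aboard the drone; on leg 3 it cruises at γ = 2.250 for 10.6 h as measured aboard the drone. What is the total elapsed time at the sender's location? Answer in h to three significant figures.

Δt = 82.3 h

Leg 1: γ = 1/√(1 − 0.7800²) = 1/√0.3916 = 1.598; Δt_1 = 1.598 × 12.4 = 19.82 h.
Leg 2: γ = 1/√(1 − 0.506²) = 1/√0.7440 = 1.159; Δt_2 = 1.159 × 33.3 = 38.61 h.
Leg 3: γ = 2.250; Δt_3 = 2.250 × 10.6 = 23.85 h.
Total: 19.82 + 38.61 + 23.85 h.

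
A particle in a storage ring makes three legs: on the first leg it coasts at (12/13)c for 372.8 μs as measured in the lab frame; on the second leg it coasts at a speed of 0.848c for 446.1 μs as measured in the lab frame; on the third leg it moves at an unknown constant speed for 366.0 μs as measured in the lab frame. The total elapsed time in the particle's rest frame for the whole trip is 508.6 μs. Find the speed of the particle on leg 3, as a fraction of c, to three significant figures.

β = 0.936

Leg 1: γ = 1/√(1 − (12/13)²) = 13/5 = 2.600; τ_1 = 372.8/2.600 = 143.4 μs.
Leg 2: γ = 1/√(1 − 0.848²) = 1/√0.2809 = 1.887; τ_2 = 446.1/1.887 = 236.4 μs.
Leg 3: speed unknown; τ_3 = 366.0/γ_3.
Total proper time: 143.4 + 236.4 + τ_3 = 508.6, so τ_3 = 508.6 − 379.8 = 128.8 μs.
γ_3 = 366.0/128.8 = 2.842; β = √(1 − 1/γ²) = √0.8762.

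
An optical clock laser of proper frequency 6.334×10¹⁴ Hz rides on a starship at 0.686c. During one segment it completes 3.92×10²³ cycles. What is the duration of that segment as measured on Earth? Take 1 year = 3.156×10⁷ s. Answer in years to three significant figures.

γ = 1/√(1 − 0.686²) = 1/√0.5294 = 1.374
Proper time for N cycles: τ = N/f = 3.92×10²³/(6.334×10¹⁴) = 6.189×10⁸ s = 19.61 years.
Lab-frame duration Δt = γτ = 1.374 × 19.61 = 26.95 years.

Δt = 27.0 years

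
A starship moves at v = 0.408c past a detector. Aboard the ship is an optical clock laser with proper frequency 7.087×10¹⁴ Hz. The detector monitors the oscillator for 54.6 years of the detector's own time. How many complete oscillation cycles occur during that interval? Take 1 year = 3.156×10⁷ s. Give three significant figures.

γ = 1/√(1 − 0.408²) = 1/√0.8335 = 1.095
During 54.6 years of lab time, the oscillator's proper time advances by τ = Δt/γ = 54.6/1.095 = 49.85 years = 1.573×10⁹ s.
N = f × τ = 7.087×10¹⁴ × 1.573×10⁹ = 1.115×10²⁴.

N = 1.11×10²⁴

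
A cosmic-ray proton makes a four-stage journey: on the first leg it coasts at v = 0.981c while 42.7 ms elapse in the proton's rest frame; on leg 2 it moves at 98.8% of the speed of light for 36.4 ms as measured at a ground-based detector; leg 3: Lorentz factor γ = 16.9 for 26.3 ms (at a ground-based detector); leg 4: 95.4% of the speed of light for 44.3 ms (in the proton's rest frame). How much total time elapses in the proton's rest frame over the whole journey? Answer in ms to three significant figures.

Leg 1: 42.7 ms is already measured in the proton's rest frame.
Leg 2: β = 0.988; γ = 1/√(1 − 0.988²) = 1/√0.02386 = 6.474; τ_2 = 36.4/6.474 = 5.622 ms.
Leg 3: γ = 16.9; τ_3 = 26.3/16.90 = 1.556 ms.
Leg 4: 44.3 ms is already measured in the proton's rest frame.
Total: 42.70 + 5.622 + 1.556 + 44.30 ms.

τ = 94.2 ms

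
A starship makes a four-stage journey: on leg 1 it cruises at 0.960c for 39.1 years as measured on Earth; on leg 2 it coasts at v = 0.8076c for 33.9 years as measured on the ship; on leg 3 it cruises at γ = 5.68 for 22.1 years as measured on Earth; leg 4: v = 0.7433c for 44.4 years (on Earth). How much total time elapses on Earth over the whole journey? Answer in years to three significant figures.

Δt = 163 years

Leg 1: 39.1 years is already measured on Earth.
Leg 2: γ = 1/√(1 − 0.8076²) = 1/√0.3478 = 1.696; Δt_2 = 1.696 × 33.9 = 57.48 years.
Leg 3: 22.1 years is already measured on Earth.
Leg 4: 44.4 years is already measured on Earth.
Total: 39.10 + 57.48 + 22.10 + 44.40 years.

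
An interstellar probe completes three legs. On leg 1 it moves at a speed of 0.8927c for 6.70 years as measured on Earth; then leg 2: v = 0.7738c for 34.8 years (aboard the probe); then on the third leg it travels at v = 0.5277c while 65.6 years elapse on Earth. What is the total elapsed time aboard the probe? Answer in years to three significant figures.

τ = 93.5 years

Leg 1: γ = 1/√(1 − 0.8927²) = 1/√0.2031 = 2.219; τ_1 = 6.70/2.219 = 3.019 years.
Leg 2: 34.8 years is already measured aboard the probe.
Leg 3: γ = 1/√(1 − 0.5277²) = 1/√0.7215 = 1.177; τ_3 = 65.6/1.177 = 55.72 years.
Total: 3.019 + 34.80 + 55.72 years.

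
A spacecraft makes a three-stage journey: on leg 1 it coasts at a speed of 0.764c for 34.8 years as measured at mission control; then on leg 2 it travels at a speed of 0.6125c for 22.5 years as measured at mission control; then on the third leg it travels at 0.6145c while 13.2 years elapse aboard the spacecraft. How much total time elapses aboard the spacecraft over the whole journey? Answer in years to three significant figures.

τ = 53.4 years

Leg 1: γ = 1/√(1 − 0.764²) = 1/√0.4163 = 1.550; τ_1 = 34.8/1.550 = 22.45 years.
Leg 2: γ = 1/√(1 − 0.6125²) = 1/√0.6248 = 1.265; τ_2 = 22.5/1.265 = 17.79 years.
Leg 3: 13.2 years is already measured aboard the spacecraft.
Total: 22.45 + 17.79 + 13.20 years.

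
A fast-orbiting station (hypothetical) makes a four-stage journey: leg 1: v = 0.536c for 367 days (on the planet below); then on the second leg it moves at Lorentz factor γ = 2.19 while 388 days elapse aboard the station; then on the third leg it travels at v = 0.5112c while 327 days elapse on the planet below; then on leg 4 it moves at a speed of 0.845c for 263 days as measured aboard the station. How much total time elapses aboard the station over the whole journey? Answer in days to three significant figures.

Leg 1: γ = 1/√(1 − 0.536²) = 1/√0.7127 = 1.185; τ_1 = 367/1.185 = 309.8 days.
Leg 2: 388 days is already measured aboard the station.
Leg 3: γ = 1/√(1 − 0.5112²) = 1/√0.7387 = 1.164; τ_3 = 327/1.164 = 281.0 days.
Leg 4: 263 days is already measured aboard the station.
Total: 309.8 + 388.0 + 281.0 + 263.0 days.

τ = 1240 days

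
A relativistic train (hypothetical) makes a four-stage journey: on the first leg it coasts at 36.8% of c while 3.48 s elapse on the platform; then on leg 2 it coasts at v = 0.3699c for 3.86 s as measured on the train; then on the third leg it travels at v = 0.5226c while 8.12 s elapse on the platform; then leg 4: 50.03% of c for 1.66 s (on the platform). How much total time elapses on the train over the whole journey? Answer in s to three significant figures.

τ = 15.5 s

Leg 1: β = 0.368; γ = 1/√(1 − 0.368²) = 1/√0.8646 = 1.075; τ_1 = 3.48/1.075 = 3.236 s.
Leg 2: 3.86 s is already measured on the train.
Leg 3: γ = 1/√(1 − 0.5226²) = 1/√0.7269 = 1.173; τ_3 = 8.12/1.173 = 6.923 s.
Leg 4: β = 0.5003; γ = 1/√(1 − 0.5003²) = 1/√0.7497 = 1.155; τ_4 = 1.66/1.155 = 1.437 s.
Total: 3.236 + 3.860 + 6.923 + 1.437 s.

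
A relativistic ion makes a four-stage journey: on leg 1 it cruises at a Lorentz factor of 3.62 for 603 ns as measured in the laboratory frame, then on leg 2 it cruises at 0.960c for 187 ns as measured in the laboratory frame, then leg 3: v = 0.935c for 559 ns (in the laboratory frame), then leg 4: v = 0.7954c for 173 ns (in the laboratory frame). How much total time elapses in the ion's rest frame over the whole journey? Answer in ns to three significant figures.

Leg 1: γ = 3.62; τ_1 = 603/3.620 = 166.6 ns.
Leg 2: γ = 1/√(1 − 0.960²) = 25/7 ≈ 3.571; τ_2 = 187/3.571 = 52.36 ns.
Leg 3: γ = 1/√(1 − 0.935²) = 1/√0.1258 = 2.820; τ_3 = 559/2.820 = 198.2 ns.
Leg 4: γ = 1/√(1 − 0.7954²) = 1/√0.3673 = 1.650; τ_4 = 173/1.650 = 104.9 ns.
Total: 166.6 + 52.36 + 198.2 + 104.9 ns.

τ = 522 ns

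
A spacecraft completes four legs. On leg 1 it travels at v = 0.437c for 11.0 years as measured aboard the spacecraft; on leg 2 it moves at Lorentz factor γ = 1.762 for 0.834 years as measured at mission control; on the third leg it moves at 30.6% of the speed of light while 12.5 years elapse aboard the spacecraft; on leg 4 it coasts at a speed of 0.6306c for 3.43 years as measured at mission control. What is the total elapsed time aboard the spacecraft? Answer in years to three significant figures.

τ = 26.6 years

Leg 1: 11.0 years is already measured aboard the spacecraft.
Leg 2: γ = 1.762; τ_2 = 0.834/1.762 = 0.4733 years.
Leg 3: 12.5 years is already measured aboard the spacecraft.
Leg 4: γ = 1/√(1 − 0.6306²) = 1/√0.6023 = 1.288; τ_4 = 3.43/1.288 = 2.662 years.
Total: 11.00 + 0.4733 + 12.50 + 2.662 years.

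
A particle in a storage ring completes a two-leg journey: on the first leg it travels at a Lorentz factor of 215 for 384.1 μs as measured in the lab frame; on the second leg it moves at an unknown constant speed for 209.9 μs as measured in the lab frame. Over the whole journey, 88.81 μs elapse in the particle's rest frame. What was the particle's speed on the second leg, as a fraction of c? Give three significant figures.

β = 0.910

Leg 1: γ = 215; τ_1 = 384.1/215.0 = 1.787 μs.
Leg 2: speed unknown; τ_2 = 209.9/γ_2.
Total proper time: 1.787 + τ_2 = 88.81, so τ_2 = 88.81 − 1.787 = 87.02 μs.
γ_2 = 209.9/87.02 = 2.412; β = √(1 − 1/γ²) = √0.8281.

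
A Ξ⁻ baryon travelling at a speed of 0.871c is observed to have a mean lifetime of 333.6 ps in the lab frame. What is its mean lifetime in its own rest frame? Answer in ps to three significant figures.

τ₀ = 164 ps

γ = 1/√(1 − 0.871²) = 1/√0.2414 = 2.035
The lab-frame lifetime is the dilated interval; the proper lifetime is τ₀ = Δt/γ = 333.6/2.035 ps.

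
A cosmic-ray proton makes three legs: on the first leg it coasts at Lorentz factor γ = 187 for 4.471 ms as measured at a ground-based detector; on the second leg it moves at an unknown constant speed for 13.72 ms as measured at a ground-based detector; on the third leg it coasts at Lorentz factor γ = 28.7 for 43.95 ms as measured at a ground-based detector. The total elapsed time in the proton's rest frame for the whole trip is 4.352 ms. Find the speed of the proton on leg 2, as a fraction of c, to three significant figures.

Leg 1: γ = 187; τ_1 = 4.471/187.0 = 0.02391 ms.
Leg 2: speed unknown; τ_2 = 13.72/γ_2.
Leg 3: γ = 28.7; τ_3 = 43.95/28.70 = 1.531 ms.
Total proper time: 0.02391 + τ_2 + 1.531 = 4.352, so τ_2 = 4.352 − 1.555 = 2.797 ms.
γ_2 = 13.72/2.797 = 4.906; β = √(1 − 1/γ²) = √0.9584.

β = 0.979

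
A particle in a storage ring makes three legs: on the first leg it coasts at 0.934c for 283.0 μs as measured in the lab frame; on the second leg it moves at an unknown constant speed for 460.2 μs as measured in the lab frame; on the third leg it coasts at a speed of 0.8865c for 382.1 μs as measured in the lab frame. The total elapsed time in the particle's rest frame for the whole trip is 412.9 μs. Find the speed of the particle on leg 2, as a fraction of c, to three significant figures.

β = 0.956

Leg 1: γ = 1/√(1 − 0.934²) = 1/√0.1276 = 2.799; τ_1 = 283.0/2.799 = 101.1 μs.
Leg 2: speed unknown; τ_2 = 460.2/γ_2.
Leg 3: γ = 1/√(1 − 0.8865²) = 1/√0.2141 = 2.161; τ_3 = 382.1/2.161 = 176.8 μs.
Total proper time: 101.1 + τ_2 + 176.8 = 412.9, so τ_2 = 412.9 − 277.9 = 135.0 μs.
γ_2 = 460.2/135.0 = 3.409; β = √(1 − 1/γ²) = √0.9140.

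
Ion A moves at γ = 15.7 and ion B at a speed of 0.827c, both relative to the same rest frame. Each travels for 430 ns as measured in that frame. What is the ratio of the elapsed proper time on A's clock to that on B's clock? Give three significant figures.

A: γ = 15.7. B: γ = 1/√(1 − 0.827²) = 1/√0.3161 = 1.779.
τ_A/τ_B = γ_B/γ_A = 1.779/15.70 = 0.1133, so τ_A/τ_B = 0.1133.

τ_A/τ_B = 0.113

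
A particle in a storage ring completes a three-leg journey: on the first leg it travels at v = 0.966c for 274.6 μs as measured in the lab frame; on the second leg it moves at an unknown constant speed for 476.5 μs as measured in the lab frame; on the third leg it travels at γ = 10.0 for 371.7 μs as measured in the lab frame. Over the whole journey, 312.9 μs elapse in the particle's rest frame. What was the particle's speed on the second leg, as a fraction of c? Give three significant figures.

Leg 1: γ = 1/√(1 − 0.966²) = 1/√0.06684 = 3.868; τ_1 = 274.6/3.868 = 71.00 μs.
Leg 2: speed unknown; τ_2 = 476.5/γ_2.
Leg 3: γ = 10.0; τ_3 = 371.7/10.00 = 37.17 μs.
Total proper time: 71.00 + τ_2 + 37.17 = 312.9, so τ_2 = 312.9 − 108.2 = 204.7 μs.
γ_2 = 476.5/204.7 = 2.327; β = √(1 − 1/γ²) = √0.8154.

β = 0.903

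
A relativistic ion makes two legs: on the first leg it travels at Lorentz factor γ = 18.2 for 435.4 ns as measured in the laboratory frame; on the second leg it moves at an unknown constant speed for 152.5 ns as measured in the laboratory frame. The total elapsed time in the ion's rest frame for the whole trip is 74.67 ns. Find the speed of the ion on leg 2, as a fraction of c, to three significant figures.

β = 0.943

Leg 1: γ = 18.2; τ_1 = 435.4/18.20 = 23.92 ns.
Leg 2: speed unknown; τ_2 = 152.5/γ_2.
Total proper time: 23.92 + τ_2 = 74.67, so τ_2 = 74.67 − 23.92 = 50.75 ns.
γ_2 = 152.5/50.75 = 3.005; β = √(1 − 1/γ²) = √0.8893.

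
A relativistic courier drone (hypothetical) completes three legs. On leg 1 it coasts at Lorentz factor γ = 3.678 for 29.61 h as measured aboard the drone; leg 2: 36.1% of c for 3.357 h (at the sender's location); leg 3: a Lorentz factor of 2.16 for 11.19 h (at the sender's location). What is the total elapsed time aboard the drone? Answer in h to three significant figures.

Leg 1: 29.61 h is already measured aboard the drone.
Leg 2: β = 0.361; γ = 1/√(1 − 0.361²) = 1/√0.8697 = 1.072; τ_2 = 3.357/1.072 = 3.131 h.
Leg 3: γ = 2.16; τ_3 = 11.19/2.160 = 5.181 h.
Total: 29.61 + 3.131 + 5.181 h.

τ = 37.9 h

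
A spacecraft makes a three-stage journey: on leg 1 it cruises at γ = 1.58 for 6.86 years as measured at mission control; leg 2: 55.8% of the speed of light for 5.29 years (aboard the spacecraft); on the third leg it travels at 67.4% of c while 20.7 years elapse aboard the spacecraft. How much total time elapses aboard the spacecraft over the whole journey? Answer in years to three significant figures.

τ = 30.3 years

Leg 1: γ = 1.58; τ_1 = 6.86/1.580 = 4.342 years.
Leg 2: 5.29 years is already measured aboard the spacecraft.
Leg 3: 20.7 years is already measured aboard the spacecraft.
Total: 4.342 + 5.290 + 20.70 years.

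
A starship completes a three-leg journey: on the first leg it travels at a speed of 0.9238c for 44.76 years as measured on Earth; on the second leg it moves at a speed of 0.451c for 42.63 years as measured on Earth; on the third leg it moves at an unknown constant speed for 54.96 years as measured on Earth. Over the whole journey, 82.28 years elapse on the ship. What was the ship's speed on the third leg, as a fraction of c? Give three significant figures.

Leg 1: γ = 1/√(1 − 0.9238²) = 1/√0.1466 = 2.612; τ_1 = 44.76/2.612 = 17.14 years.
Leg 2: γ = 1/√(1 − 0.451²) = 1/√0.7966 = 1.120; τ_2 = 42.63/1.120 = 38.05 years.
Leg 3: speed unknown; τ_3 = 54.96/γ_3.
Total proper time: 17.14 + 38.05 + τ_3 = 82.28, so τ_3 = 82.28 − 55.19 = 27.09 years.
γ_3 = 54.96/27.09 = 2.028; β = √(1 − 1/γ²) = √0.7570.

β = 0.870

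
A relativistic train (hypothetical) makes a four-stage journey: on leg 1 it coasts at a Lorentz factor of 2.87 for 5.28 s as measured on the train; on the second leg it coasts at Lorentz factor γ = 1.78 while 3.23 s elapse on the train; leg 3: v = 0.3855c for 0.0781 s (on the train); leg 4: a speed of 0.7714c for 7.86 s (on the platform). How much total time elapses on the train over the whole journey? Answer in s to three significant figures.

Leg 1: 5.28 s is already measured on the train.
Leg 2: 3.23 s is already measured on the train.
Leg 3: 0.0781 s is already measured on the train.
Leg 4: γ = 1/√(1 − 0.7714²) = 1/√0.4049 = 1.571; τ_4 = 7.86/1.571 = 5.002 s.
Total: 5.280 + 3.230 + 0.07810 + 5.002 s.

τ = 13.6 s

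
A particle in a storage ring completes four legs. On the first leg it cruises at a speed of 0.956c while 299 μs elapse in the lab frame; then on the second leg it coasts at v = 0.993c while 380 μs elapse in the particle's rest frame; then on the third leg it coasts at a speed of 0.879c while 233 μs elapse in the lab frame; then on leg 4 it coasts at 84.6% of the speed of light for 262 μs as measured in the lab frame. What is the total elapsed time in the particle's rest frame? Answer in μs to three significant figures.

τ = 719 μs

Leg 1: γ = 1/√(1 − 0.956²) = 1/√0.08606 = 3.409; τ_1 = 299/3.409 = 87.72 μs.
Leg 2: 380 μs is already measured in the particle's rest frame.
Leg 3: γ = 1/√(1 − 0.879²) = 1/√0.2274 = 2.097; τ_3 = 233/2.097 = 111.1 μs.
Leg 4: β = 0.846; γ = 1/√(1 − 0.846²) = 1/√0.2843 = 1.876; τ_4 = 262/1.876 = 139.7 μs.
Total: 87.72 + 380.0 + 111.1 + 139.7 μs.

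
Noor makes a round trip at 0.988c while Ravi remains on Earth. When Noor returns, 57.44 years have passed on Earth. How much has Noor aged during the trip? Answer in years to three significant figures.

γ = 1/√(1 − 0.988²) = 1/√0.02386 = 6.474
Noor's clock measures proper time along the trip: τ = Δt/γ = 57.44/6.474 years.

τ = 8.87 years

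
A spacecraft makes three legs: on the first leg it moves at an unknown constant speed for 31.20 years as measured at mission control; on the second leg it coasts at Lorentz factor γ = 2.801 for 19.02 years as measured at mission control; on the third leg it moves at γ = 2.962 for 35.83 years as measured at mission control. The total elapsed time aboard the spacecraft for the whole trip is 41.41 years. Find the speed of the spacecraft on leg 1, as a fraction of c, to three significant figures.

β = 0.692

Leg 1: speed unknown; τ_1 = 31.20/γ_1.
Leg 2: γ = 2.801; τ_2 = 19.02/2.801 = 6.790 years.
Leg 3: γ = 2.962; τ_3 = 35.83/2.962 = 12.10 years.
Total proper time: τ_1 + 6.790 + 12.10 = 41.41, so τ_1 = 41.41 − 18.89 = 22.52 years.
γ_1 = 31.20/22.52 = 1.385; β = √(1 − 1/γ²) = √0.4789.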